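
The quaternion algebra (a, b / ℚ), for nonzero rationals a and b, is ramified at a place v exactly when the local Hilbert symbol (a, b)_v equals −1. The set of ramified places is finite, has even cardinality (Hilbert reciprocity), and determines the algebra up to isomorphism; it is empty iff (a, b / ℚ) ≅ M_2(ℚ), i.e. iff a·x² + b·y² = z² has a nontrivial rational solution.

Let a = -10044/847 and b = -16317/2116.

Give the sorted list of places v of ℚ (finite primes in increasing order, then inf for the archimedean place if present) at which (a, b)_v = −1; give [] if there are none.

[2, 7, 37, inf]

Mod squares: a ≡ -217, b ≡ -37. Check v ∈ {∞, 2, 3, 7, 11, 23, 31, 37}.
v=23: a=23^0·(≡4), b=23^-2·(≡9) mod 23; (4|23)=+1, (9|23)=+1; (−1)^{0·-2·11}·(+1)^-2·(+1)^0 = +1.
v=2: v_2(a)=2, v_2(b)=-2; units ≡ 7, 3 (mod 8); ε·ε+αω+βω = 1·1+2·1+-2·0 ≡ 1  ⇒  (a,b)_2 = -1.
v=31: a=31^1·(≡11), b=31^0·(≡18) mod 31; (11|31)=-1, (18|31)=+1; (−1)^{1·0·15}·(-1)^0·(+1)^1 = +1.
v=3: a=3^4·(≡2), b=3^2·(≡2) mod 3; (2|3)=-1, (2|3)=-1; (−1)^{4·2·1}·(-1)^2·(-1)^4 = +1.
v=∞: -217 < 0 and -37 < 0  ⇒  (a,b)_∞ = -1.
v=7: a=7^-1·(≡4), b=7^2·(≡5) mod 7; (4|7)=+1, (5|7)=-1; (−1)^{-1·2·3}·(+1)^2·(-1)^-1 = -1.
v=11: a=11^-2·(≡3), b=11^0·(≡10) mod 11; (3|11)=+1, (10|11)=-1; (−1)^{-2·0·5}·(+1)^0·(-1)^-2 = +1.
v=37: a=37^0·(≡32), b=37^1·(≡11) mod 37; (32|37)=-1, (11|37)=+1; (−1)^{0·1·18}·(-1)^1·(+1)^0 = -1.
(-217, -37 / ℚ) ramifies at {2, 7, 37, ∞}: a division algebra.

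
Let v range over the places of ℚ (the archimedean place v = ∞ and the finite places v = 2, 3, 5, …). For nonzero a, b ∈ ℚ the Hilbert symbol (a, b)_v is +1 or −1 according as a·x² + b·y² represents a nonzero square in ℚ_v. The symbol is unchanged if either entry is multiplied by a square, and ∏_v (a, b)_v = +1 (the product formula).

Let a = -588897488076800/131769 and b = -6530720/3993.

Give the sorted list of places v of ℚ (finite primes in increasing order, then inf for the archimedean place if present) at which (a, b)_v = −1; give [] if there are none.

[5, 11, 37, inf]

(a, b) ≡ (-518, -5610) mod (ℚ^×)²; places V = {2, 3, 5, 7, 11, 17, 37, ∞}.
(a,b)_7: α=5, u≡6; β=4, v≡1 (mod 7); (6|7)=-1, (1|7)=+1; sign (−1)^0·-1^4·+1^5 = +1.
(a,b)_∞: sgn(-518)=−, sgn(-5610)=−, so -1.
(a,b)_5: α=2, u≡2; β=1, v≡2 (mod 5); (2|5)=-1, (2|5)=-1; sign (−1)^0·-1^1·-1^2 = -1.
(a,b)_3: α=-2, u≡1; β=-1, v≡2 (mod 3); (1|3)=+1, (2|3)=-1; sign (−1)^0·+1^-1·-1^-2 = +1.
(a,b)_37: α=1, u≡13; β=0, v≡24 (mod 37); (13|37)=-1, (24|37)=-1; sign (−1)^0·-1^0·-1^1 = -1.
(a,b)_11: α=-4, u≡6; β=-3, v≡8 (mod 11); (6|11)=-1, (8|11)=-1; sign (−1)^0·-1^-3·-1^-4 = -1.
(a,b)_17: α=2, u≡8; β=1, v≡14 (mod 17); (8|17)=+1, (14|17)=-1; sign (−1)^0·+1^1·-1^2 = +1.
(a,b)_2: α=17, β=5; u≡5, v≡3 (mod 8); ε(u)ε(v)=0·1, αω(v)=17·1, βω(u)=5·1; sum ≡ 0  ⇒  +1.
|Ram(-518, -5610)| = 4, even; anisotropic at {5, 11, 37, ∞}.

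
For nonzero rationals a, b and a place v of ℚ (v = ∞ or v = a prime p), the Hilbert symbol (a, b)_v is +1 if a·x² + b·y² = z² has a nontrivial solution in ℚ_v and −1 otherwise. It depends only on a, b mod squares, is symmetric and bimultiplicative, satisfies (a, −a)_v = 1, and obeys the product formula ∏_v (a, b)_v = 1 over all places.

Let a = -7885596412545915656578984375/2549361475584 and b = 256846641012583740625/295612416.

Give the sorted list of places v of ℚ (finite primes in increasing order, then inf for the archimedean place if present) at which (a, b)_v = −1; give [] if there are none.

[5, 11, 41, 53]

(a, b) ≡ (-3895, 52616359235) mod (ℚ^×)²; places V = {2, 3, 5, 7, 11, 13, 17, 19, 23, 29, 31, 41, 47, 53, ∞}.
(a,b)_17: α=2, u≡2; β=1, v≡9 (mod 17); (2|17)=+1, (9|17)=+1; sign (−1)^0·+1^1·+1^2 = +1.
(a,b)_3: α=-8, u≡2; β=-8, v≡2 (mod 3); (2|3)=-1, (2|3)=-1; sign (−1)^0·-1^-8·-1^-8 = +1.
(a,b)_23: α=2, u≡5; β=2, v≡14 (mod 23); (5|23)=-1, (14|23)=-1; sign (−1)^0·-1^2·-1^2 = +1.
(a,b)_53: α=2, u≡30; β=1, v≡23 (mod 53); (30|53)=-1, (23|53)=-1; sign (−1)^0·-1^1·-1^2 = -1.
(a,b)_2: α=-16, β=-12; u≡1, v≡3 (mod 8); ε(u)ε(v)=0·1, αω(v)=-16·1, βω(u)=-12·0; sum ≡ 0  ⇒  +1.
(a,b)_47: α=2, u≡12; β=1, v≡30 (mod 47); (12|47)=+1, (30|47)=-1; sign (−1)^0·+1^1·-1^2 = +1.
(a,b)_19: α=1, u≡7; β=1, v≡2 (mod 19); (7|19)=+1, (2|19)=-1; sign (−1)^1·+1^1·-1^1 = +1.
(a,b)_5: α=7, u≡1; β=5, v≡2 (mod 5); (1|5)=+1, (2|5)=-1; sign (−1)^0·+1^5·-1^7 = -1.
(a,b)_31: α=2, u≡24; β=2, v≡19 (mod 31); (24|31)=-1, (19|31)=+1; sign (−1)^0·-1^2·+1^2 = +1.
(a,b)_41: α=1, u≡19; β=1, v≡5 (mod 41); (19|41)=-1, (5|41)=+1; sign (−1)^0·-1^1·+1^1 = -1.
(a,b)_13: α=2, u≡7; β=2, v≡7 (mod 13); (7|13)=-1, (7|13)=-1; sign (−1)^0·-1^2·-1^2 = +1.
(a,b)_7: α=-2, u≡1; β=0, v≡3 (mod 7); (1|7)=+1, (3|7)=-1; sign (−1)^0·+1^0·-1^-2 = +1.
(a,b)_11: α=-2, u≡6; β=-1, v≡5 (mod 11); (6|11)=-1, (5|11)=+1; sign (−1)^0·-1^-1·+1^-2 = -1.
(a,b)_29: α=2, u≡25; β=1, v≡15 (mod 29); (25|29)=+1, (15|29)=-1; sign (−1)^0·+1^1·-1^2 = +1.
(a,b)_∞: sgn(-3895)=−, sgn(52616359235)=+, so +1.
|Ram(-3895, 52616359235)| = 4, even; anisotropic at {5, 11, 41, 53}.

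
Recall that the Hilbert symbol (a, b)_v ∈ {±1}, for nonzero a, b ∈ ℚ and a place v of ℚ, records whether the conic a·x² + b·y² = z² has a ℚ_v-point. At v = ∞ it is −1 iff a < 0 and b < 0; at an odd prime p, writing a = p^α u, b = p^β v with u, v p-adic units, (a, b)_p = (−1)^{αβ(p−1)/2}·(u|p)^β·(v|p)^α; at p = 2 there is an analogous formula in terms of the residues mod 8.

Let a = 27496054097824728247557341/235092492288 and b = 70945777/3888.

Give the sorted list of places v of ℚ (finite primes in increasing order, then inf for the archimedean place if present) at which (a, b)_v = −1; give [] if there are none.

[2, 23]

(a, b) ≡ (12903, 8211) mod (ℚ^×)²; places V = {2, 3, 7, 11, 17, 23, ∞}.
(a,b)_∞: sgn(12903)=+, sgn(8211)=+, so +1.
(a,b)_2: α=-14, β=-4; u≡7, v≡3 (mod 8); ε(u)ε(v)=1·1, αω(v)=-14·1, βω(u)=-4·0; sum ≡ 1  ⇒  -1.
(a,b)_11: α=1, u≡8; β=0, v≡9 (mod 11); (8|11)=-1, (9|11)=+1; sign (−1)^0·-1^0·+1^1 = +1.
(a,b)_7: α=10, u≡1; β=3, v≡1 (mod 7); (1|7)=+1, (1|7)=+1; sign (−1)^0·+1^3·+1^10 = +1.
(a,b)_23: α=9, u≡6; β=3, v≡12 (mod 23); (6|23)=+1, (12|23)=+1; sign (−1)^1·+1^3·+1^9 = -1.
(a,b)_17: α=3, u≡14; β=1, v≡3 (mod 17); (14|17)=-1, (3|17)=-1; sign (−1)^0·-1^1·-1^3 = +1.
(a,b)_3: α=-15, u≡2; β=-5, v≡1 (mod 3); (2|3)=-1, (1|3)=+1; sign (−1)^1·-1^-5·+1^-15 = +1.
|Ram(12903, 8211)| = 2, even; anisotropic at {2, 23}.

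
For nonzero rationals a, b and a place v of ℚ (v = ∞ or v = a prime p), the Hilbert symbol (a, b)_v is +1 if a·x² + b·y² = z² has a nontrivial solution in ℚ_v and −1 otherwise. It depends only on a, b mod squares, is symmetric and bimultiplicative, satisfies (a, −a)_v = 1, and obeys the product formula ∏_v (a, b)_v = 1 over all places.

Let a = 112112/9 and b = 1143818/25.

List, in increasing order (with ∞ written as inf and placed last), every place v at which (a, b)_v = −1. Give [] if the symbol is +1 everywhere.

[29, 37]

(a, b) ≡ (143, 1143818) mod (ℚ^×)²; places V = {2, 3, 5, 7, 11, 13, 29, 37, 41, ∞}.
(a,b)_13: α=1, u≡2; β=1, v≡11 (mod 13); (2|13)=-1, (11|13)=-1; sign (−1)^0·-1^1·-1^1 = +1.
(a,b)_3: α=-2, u≡2; β=0, v≡2 (mod 3); (2|3)=-1, (2|3)=-1; sign (−1)^0·-1^0·-1^-2 = +1.
(a,b)_11: α=1, u≡8; β=0, v≡9 (mod 11); (8|11)=-1, (9|11)=+1; sign (−1)^0·-1^0·+1^1 = +1.
(a,b)_37: α=0, u≡29; β=1, v≡20 (mod 37); (29|37)=-1, (20|37)=-1; sign (−1)^0·-1^1·-1^0 = -1.
(a,b)_2: α=4, β=1; u≡7, v≡5 (mod 8); ε(u)ε(v)=1·0, αω(v)=4·1, βω(u)=1·0; sum ≡ 0  ⇒  +1.
(a,b)_∞: sgn(143)=+, sgn(1143818)=+, so +1.
(a,b)_5: α=0, u≡3; β=-2, v≡3 (mod 5); (3|5)=-1, (3|5)=-1; sign (−1)^0·-1^-2·-1^0 = +1.
(a,b)_29: α=0, u≡3; β=1, v≡14 (mod 29); (3|29)=-1, (14|29)=-1; sign (−1)^0·-1^1·-1^0 = -1.
(a,b)_41: α=0, u≡2; β=1, v≡4 (mod 41); (2|41)=+1, (4|41)=+1; sign (−1)^0·+1^1·+1^0 = +1.
(a,b)_7: α=2, u≡3; β=0, v≡1 (mod 7); (3|7)=-1, (1|7)=+1; sign (−1)^0·-1^0·+1^2 = +1.
Ram(143, 1143818) = {29, 37}; no ℚ_29-point on the conic.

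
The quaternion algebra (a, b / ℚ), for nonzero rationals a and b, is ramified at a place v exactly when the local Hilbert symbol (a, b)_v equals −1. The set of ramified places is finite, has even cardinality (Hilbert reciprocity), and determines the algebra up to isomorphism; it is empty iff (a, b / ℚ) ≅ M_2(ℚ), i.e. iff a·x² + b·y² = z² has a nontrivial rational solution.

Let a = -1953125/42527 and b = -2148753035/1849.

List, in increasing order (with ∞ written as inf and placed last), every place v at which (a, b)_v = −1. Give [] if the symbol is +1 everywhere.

Mod squares: a ≡ -115, b ≡ -24035. Check v ∈ {∞, 2, 5, 11, 13, 19, 23, 43}.
v=43: a=43^-2·(≡14), b=43^-2·(≡8) mod 43; (14|43)=+1, (8|43)=-1; (−1)^{-2·-2·21}·(+1)^-2·(-1)^-2 = +1.
v=2: v_2(a)=0, v_2(b)=0; units ≡ 5, 5 (mod 8); ε·ε+αω+βω = 0·0+0·1+0·1 ≡ 0  ⇒  (a,b)_2 = +1.
v=5: a=5^9·(≡2), b=5^1·(≡2) mod 5; (2|5)=-1, (2|5)=-1; (−1)^{9·1·2}·(-1)^1·(-1)^9 = +1.
v=19: a=19^0·(≡15), b=19^1·(≡8) mod 19; (15|19)=-1, (8|19)=-1; (−1)^{0·1·9}·(-1)^1·(-1)^0 = -1.
v=13: a=13^0·(≡2), b=13^2·(≡6) mod 13; (2|13)=-1, (6|13)=-1; (−1)^{0·2·6}·(-1)^2·(-1)^0 = +1.
v=11: a=11^0·(≡2), b=11^1·(≡5) mod 11; (2|11)=-1, (5|11)=+1; (−1)^{0·1·5}·(-1)^1·(+1)^0 = -1.
v=∞: -115 < 0 and -24035 < 0  ⇒  (a,b)_∞ = -1.
v=23: a=23^-1·(≡9), b=23^3·(≡9) mod 23; (9|23)=+1, (9|23)=+1; (−1)^{-1·3·11}·(+1)^3·(+1)^-1 = -1.
Ram(-115, -24035) = {11, 19, 23, ∞}; no ℚ_11-point on the conic.

[11, 19, 23, inf]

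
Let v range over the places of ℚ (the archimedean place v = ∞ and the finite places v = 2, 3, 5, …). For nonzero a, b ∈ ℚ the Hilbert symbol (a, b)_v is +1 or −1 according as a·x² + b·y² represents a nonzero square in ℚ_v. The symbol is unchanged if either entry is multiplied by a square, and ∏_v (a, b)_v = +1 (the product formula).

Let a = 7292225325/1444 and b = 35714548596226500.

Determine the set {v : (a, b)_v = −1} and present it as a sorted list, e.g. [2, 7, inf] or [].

(a, b) ≡ (93, 74865) mod (ℚ^×)²; places V = {2, 3, 5, 7, 11, 13, 19, 23, 31, ∞}.
(a,b)_7: α=2, u≡4; β=3, v≡3 (mod 7); (4|7)=+1, (3|7)=-1; sign (−1)^0·+1^3·-1^2 = +1.
(a,b)_31: α=1, u≡15; β=1, v≡10 (mod 31); (15|31)=-1, (10|31)=+1; sign (−1)^1·-1^1·+1^1 = +1.
(a,b)_13: α=0, u≡8; β=2, v≡11 (mod 13); (8|13)=-1, (11|13)=-1; sign (−1)^0·-1^2·-1^0 = +1.
(a,b)_23: α=2, u≡2; β=3, v≡9 (mod 23); (2|23)=+1, (9|23)=+1; sign (−1)^0·+1^3·+1^2 = +1.
(a,b)_11: α=2, u≡3; β=2, v≡7 (mod 11); (3|11)=+1, (7|11)=-1; sign (−1)^0·+1^2·-1^2 = +1.
(a,b)_19: α=-2, u≡9; β=0, v≡1 (mod 19); (9|19)=+1, (1|19)=+1; sign (−1)^0·+1^0·+1^-2 = +1.
(a,b)_2: α=-2, β=2; u≡5, v≡1 (mod 8); ε(u)ε(v)=0·0, αω(v)=-2·0, βω(u)=2·1; sum ≡ 0  ⇒  +1.
(a,b)_3: α=1, u≡1; β=3, v≡1 (mod 3); (1|3)=+1, (1|3)=+1; sign (−1)^1·+1^3·+1^1 = -1.
(a,b)_∞: sgn(93)=+, sgn(74865)=+, so +1.
(a,b)_5: α=2, u≡2; β=3, v≡2 (mod 5); (2|5)=-1, (2|5)=-1; sign (−1)^0·-1^3·-1^2 = -1.
(93, 74865 / ℚ) ramifies at {3, 5}: a division algebra.

[3, 5]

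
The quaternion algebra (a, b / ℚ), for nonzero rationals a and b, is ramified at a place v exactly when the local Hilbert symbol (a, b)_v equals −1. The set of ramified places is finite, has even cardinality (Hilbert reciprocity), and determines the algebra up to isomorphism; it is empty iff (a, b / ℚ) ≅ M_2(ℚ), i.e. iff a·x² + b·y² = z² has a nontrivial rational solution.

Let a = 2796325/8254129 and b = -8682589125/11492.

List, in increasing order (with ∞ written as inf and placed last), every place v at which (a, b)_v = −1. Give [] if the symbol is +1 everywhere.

[5, 7, 17, 19]

Mod squares: a ≡ 133, b ≡ -780045. Check v ∈ {∞, 2, 3, 5, 7, 13, 17, 19, 23, 29}.
v=7: a=7^1·(≡3), b=7^1·(≡5) mod 7; (3|7)=-1, (5|7)=-1; (−1)^{1·1·3}·(-1)^1·(-1)^1 = -1.
v=29: a=29^2·(≡12), b=29^2·(≡17) mod 29; (12|29)=-1, (17|29)=-1; (−1)^{2·2·14}·(-1)^2·(-1)^2 = +1.
v=13: a=13^-4·(≡4), b=13^-2·(≡8) mod 13; (4|13)=+1, (8|13)=-1; (−1)^{-4·-2·6}·(+1)^-2·(-1)^-4 = +1.
v=19: a=19^1·(≡6), b=19^1·(≡9) mod 19; (6|19)=+1, (9|19)=+1; (−1)^{1·1·9}·(+1)^1·(+1)^1 = -1.
v=23: a=23^0·(≡2), b=23^1·(≡20) mod 23; (2|23)=+1, (20|23)=-1; (−1)^{0·1·11}·(+1)^1·(-1)^0 = +1.
v=3: a=3^0·(≡1), b=3^3·(≡1) mod 3; (1|3)=+1, (1|3)=+1; (−1)^{0·3·1}·(+1)^3·(+1)^0 = +1.
v=17: a=17^-2·(≡12), b=17^-1·(≡16) mod 17; (12|17)=-1, (16|17)=+1; (−1)^{-2·-1·8}·(-1)^-1·(+1)^-2 = -1.
v=∞: 133 > 0 and -780045 < 0  ⇒  (a,b)_∞ = +1.
v=5: a=5^2·(≡2), b=5^3·(≡1) mod 5; (2|5)=-1, (1|5)=+1; (−1)^{2·3·2}·(-1)^3·(+1)^2 = -1.
v=2: v_2(a)=0, v_2(b)=-2; units ≡ 5, 3 (mod 8); ε·ε+αω+βω = 0·1+0·1+-2·1 ≡ 0  ⇒  (a,b)_2 = +1.
(133, -780045 / ℚ) ramifies at {5, 7, 17, 19}: a division algebra.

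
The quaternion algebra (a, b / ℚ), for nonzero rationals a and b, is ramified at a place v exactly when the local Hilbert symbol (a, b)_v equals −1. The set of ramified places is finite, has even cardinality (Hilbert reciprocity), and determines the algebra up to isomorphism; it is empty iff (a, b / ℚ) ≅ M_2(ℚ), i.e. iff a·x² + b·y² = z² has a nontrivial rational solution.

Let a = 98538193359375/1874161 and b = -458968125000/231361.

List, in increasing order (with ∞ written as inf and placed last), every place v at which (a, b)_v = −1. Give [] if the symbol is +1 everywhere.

[2, 3, 7, 11]

(a, b) ≡ (231, -210) mod (ℚ^×)²; places V = {2, 3, 5, 7, 11, 13, 17, 19, 37, ∞}.
(a,b)_11: α=3, u≡8; β=2, v≡8 (mod 11); (8|11)=-1, (8|11)=-1; sign (−1)^0·-1^2·-1^3 = -1.
(a,b)_13: α=0, u≡1; β=-2, v≡11 (mod 13); (1|13)=+1, (11|13)=-1; sign (−1)^0·+1^-2·-1^0 = +1.
(a,b)_37: α=-4, u≡9; β=-2, v≡16 (mod 37); (9|37)=+1, (16|37)=+1; sign (−1)^0·+1^-2·+1^-4 = +1.
(a,b)_5: α=10, u≡1; β=7, v≡3 (mod 5); (1|5)=+1, (3|5)=-1; sign (−1)^0·+1^7·-1^10 = +1.
(a,b)_19: α=2, u≡10; β=0, v≡12 (mod 19); (10|19)=-1, (12|19)=-1; sign (−1)^0·-1^0·-1^2 = +1.
(a,b)_3: α=1, u≡2; β=1, v≡2 (mod 3); (2|3)=-1, (2|3)=-1; sign (−1)^1·-1^1·-1^1 = -1.
(a,b)_2: α=0, β=3; u≡7, v≡7 (mod 8); ε(u)ε(v)=1·1, αω(v)=0·0, βω(u)=3·0; sum ≡ 1  ⇒  -1.
(a,b)_7: α=1, u≡5; β=1, v≡6 (mod 7); (5|7)=-1, (6|7)=-1; sign (−1)^1·-1^1·-1^1 = -1.
(a,b)_17: α=0, u≡7; β=2, v≡5 (mod 17); (7|17)=-1, (5|17)=-1; sign (−1)^0·-1^2·-1^0 = +1.
(a,b)_∞: sgn(231)=+, sgn(-210)=−, so +1.
Ram(231, -210) = {2, 3, 7, 11}; no ℚ_2-point on the conic.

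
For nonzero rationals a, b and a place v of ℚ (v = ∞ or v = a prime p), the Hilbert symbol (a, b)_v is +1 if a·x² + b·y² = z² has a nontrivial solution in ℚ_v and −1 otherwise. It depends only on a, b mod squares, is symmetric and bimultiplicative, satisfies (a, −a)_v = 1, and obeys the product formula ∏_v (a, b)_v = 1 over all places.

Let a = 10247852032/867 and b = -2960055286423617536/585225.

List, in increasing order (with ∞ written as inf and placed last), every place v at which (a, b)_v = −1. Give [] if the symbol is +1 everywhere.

(a, b) ≡ (62031, -11) mod (ℚ^×)²; places V = {2, 3, 5, 7, 11, 17, 23, 29, 31, ∞}.
(a,b)_17: α=-2, u≡8; β=-2, v≡10 (mod 17); (8|17)=+1, (10|17)=-1; sign (−1)^0·+1^-2·-1^-2 = +1.
(a,b)_23: α=1, u≡13; β=2, v≡18 (mod 23); (13|23)=+1, (18|23)=+1; sign (−1)^0·+1^2·+1^1 = +1.
(a,b)_31: α=1, u≡6; β=2, v≡18 (mod 31); (6|31)=-1, (18|31)=+1; sign (−1)^0·-1^2·+1^1 = +1.
(a,b)_11: α=2, u≡6; β=1, v≡6 (mod 11); (6|11)=-1, (6|11)=-1; sign (−1)^0·-1^1·-1^2 = -1.
(a,b)_3: α=-1, u≡1; β=-4, v≡1 (mod 3); (1|3)=+1, (1|3)=+1; sign (−1)^0·+1^-4·+1^-1 = +1.
(a,b)_2: α=12, β=18; u≡7, v≡5 (mod 8); ε(u)ε(v)=1·0, αω(v)=12·1, βω(u)=18·0; sum ≡ 0  ⇒  +1.
(a,b)_29: α=1, u≡24; β=2, v≡14 (mod 29); (24|29)=+1, (14|29)=-1; sign (−1)^0·+1^2·-1^1 = -1.
(a,b)_∞: sgn(62031)=+, sgn(-11)=−, so +1.
(a,b)_5: α=0, u≡1; β=-2, v≡1 (mod 5); (1|5)=+1, (1|5)=+1; sign (−1)^0·+1^-2·+1^0 = +1.
(a,b)_7: α=0, u≡2; β=4, v≡6 (mod 7); (2|7)=+1, (6|7)=-1; sign (−1)^0·+1^4·-1^0 = +1.
(62031, -11 / ℚ) ramifies at {11, 29}: a division algebra.

[11, 29]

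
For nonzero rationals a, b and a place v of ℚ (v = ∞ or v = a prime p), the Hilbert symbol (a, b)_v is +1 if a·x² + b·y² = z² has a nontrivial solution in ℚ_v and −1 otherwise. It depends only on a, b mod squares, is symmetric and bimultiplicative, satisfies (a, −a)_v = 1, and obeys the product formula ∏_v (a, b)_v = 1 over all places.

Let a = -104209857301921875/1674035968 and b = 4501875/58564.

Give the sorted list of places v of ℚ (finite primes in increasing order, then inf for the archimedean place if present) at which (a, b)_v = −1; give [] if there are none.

[2, 17]

(a, b) ≡ (-561, 3) mod (ℚ^×)²; places V = {2, 3, 5, 7, 11, 17, 23, ∞}.
(a,b)_23: α=2, u≡7; β=0, v≡18 (mod 23); (7|23)=-1, (18|23)=+1; sign (−1)^0·-1^0·+1^2 = +1.
(a,b)_11: α=-3, u≡9; β=-4, v≡1 (mod 11); (9|11)=+1, (1|11)=+1; sign (−1)^0·+1^-4·+1^-3 = +1.
(a,b)_2: α=-8, β=-2; u≡7, v≡3 (mod 8); ε(u)ε(v)=1·1, αω(v)=-8·1, βω(u)=-2·0; sum ≡ 1  ⇒  -1.
(a,b)_7: α=8, u≡3; β=4, v≡3 (mod 7); (3|7)=-1, (3|7)=-1; sign (−1)^0·-1^4·-1^8 = +1.
(a,b)_5: α=6, u≡4; β=4, v≡2 (mod 5); (4|5)=+1, (2|5)=-1; sign (−1)^0·+1^4·-1^6 = +1.
(a,b)_17: α=-3, u≡2; β=0, v≡14 (mod 17); (2|17)=+1, (14|17)=-1; sign (−1)^0·+1^0·-1^-3 = -1.
(a,b)_∞: sgn(-561)=−, sgn(3)=+, so +1.
(a,b)_3: α=7, u≡2; β=1, v≡1 (mod 3); (2|3)=-1, (1|3)=+1; sign (−1)^1·-1^1·+1^7 = +1.
|Ram(-561, 3)| = 2, even; anisotropic at {2, 17}.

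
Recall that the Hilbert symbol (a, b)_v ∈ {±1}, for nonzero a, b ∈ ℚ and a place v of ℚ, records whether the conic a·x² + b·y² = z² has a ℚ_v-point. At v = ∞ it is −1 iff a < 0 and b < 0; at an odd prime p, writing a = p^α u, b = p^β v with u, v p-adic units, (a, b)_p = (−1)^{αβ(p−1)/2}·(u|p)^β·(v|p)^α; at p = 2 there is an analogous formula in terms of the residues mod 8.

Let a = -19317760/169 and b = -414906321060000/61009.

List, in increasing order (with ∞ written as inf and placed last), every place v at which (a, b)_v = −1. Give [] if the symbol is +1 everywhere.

[2, 3, 17, inf]

(a, b) ≡ (-385, -714) mod (ℚ^×)²; places V = {2, 3, 5, 7, 11, 13, 17, 19, ∞}.
(a,b)_3: α=0, u≡2; β=5, v≡2 (mod 3); (2|3)=-1, (2|3)=-1; sign (−1)^0·-1^5·-1^0 = -1.
(a,b)_5: α=1, u≡2; β=4, v≡1 (mod 5); (2|5)=-1, (1|5)=+1; sign (−1)^0·-1^4·+1^1 = +1.
(a,b)_2: α=10, β=5; u≡7, v≡3 (mod 8); ε(u)ε(v)=1·1, αω(v)=10·1, βω(u)=5·0; sum ≡ 1  ⇒  -1.
(a,b)_19: α=0, u≡2; β=-2, v≡15 (mod 19); (2|19)=-1, (15|19)=-1; sign (−1)^0·-1^-2·-1^0 = +1.
(a,b)_7: α=3, u≡2; β=3, v≡6 (mod 7); (2|7)=+1, (6|7)=-1; sign (−1)^1·+1^3·-1^3 = +1.
(a,b)_13: α=-2, u≡6; β=-2, v≡1 (mod 13); (6|13)=-1, (1|13)=+1; sign (−1)^0·-1^-2·+1^-2 = +1.
(a,b)_17: α=0, u≡14; β=1, v≡1 (mod 17); (14|17)=-1, (1|17)=+1; sign (−1)^0·-1^1·+1^0 = -1.
(a,b)_11: α=1, u≡3; β=4, v≡3 (mod 11); (3|11)=+1, (3|11)=+1; sign (−1)^0·+1^4·+1^1 = +1.
(a,b)_∞: sgn(-385)=−, sgn(-714)=−, so -1.
(-385, -714 / ℚ) ramifies at {2, 3, 17, ∞}: a division algebra.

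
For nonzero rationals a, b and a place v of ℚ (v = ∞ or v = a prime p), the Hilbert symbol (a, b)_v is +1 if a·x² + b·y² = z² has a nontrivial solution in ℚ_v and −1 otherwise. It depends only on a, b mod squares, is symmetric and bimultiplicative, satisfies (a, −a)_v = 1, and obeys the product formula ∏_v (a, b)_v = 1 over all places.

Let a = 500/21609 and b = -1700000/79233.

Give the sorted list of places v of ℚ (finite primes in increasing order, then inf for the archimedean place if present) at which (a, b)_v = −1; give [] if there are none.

(a, b) ≡ (5, -5610) mod (ℚ^×)²; places V = {2, 3, 5, 7, 11, 17, ∞}.
(a,b)_17: α=0, u≡12; β=1, v≡10 (mod 17); (12|17)=-1, (10|17)=-1; sign (−1)^0·-1^1·-1^0 = -1.
(a,b)_5: α=3, u≡1; β=5, v≡2 (mod 5); (1|5)=+1, (2|5)=-1; sign (−1)^0·+1^5·-1^3 = -1.
(a,b)_11: α=0, u≡1; β=-1, v≡8 (mod 11); (1|11)=+1, (8|11)=-1; sign (−1)^0·+1^-1·-1^0 = +1.
(a,b)_3: α=-2, u≡2; β=-1, v≡2 (mod 3); (2|3)=-1, (2|3)=-1; sign (−1)^0·-1^-1·-1^-2 = -1.
(a,b)_2: α=2, β=5; u≡5, v≡3 (mod 8); ε(u)ε(v)=0·1, αω(v)=2·1, βω(u)=5·1; sum ≡ 1  ⇒  -1.
(a,b)_∞: sgn(5)=+, sgn(-5610)=−, so +1.
(a,b)_7: α=-4, u≡5; β=-4, v≡4 (mod 7); (5|7)=-1, (4|7)=+1; sign (−1)^0·-1^-4·+1^-4 = +1.
Ram(5, -5610) = {2, 3, 5, 17}; no ℚ_2-point on the conic.

[2, 3, 5, 17]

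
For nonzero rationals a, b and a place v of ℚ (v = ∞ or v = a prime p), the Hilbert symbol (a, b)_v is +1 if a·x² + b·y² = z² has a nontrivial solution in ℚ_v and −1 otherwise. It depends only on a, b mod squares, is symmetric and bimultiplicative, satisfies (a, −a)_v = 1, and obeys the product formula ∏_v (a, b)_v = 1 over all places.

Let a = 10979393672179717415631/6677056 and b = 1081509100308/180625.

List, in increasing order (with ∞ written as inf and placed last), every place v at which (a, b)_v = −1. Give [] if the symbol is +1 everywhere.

Mod squares: a ≡ 24679, b ≡ 74037. Check v ∈ {∞, 2, 3, 5, 7, 11, 13, 17, 19, 23, 29, 37}.
v=3: a=3^6·(≡1), b=3^3·(≡1) mod 3; (1|3)=+1, (1|3)=+1; (−1)^{6·3·1}·(+1)^3·(+1)^6 = +1.
v=13: a=13^2·(≡11), b=13^2·(≡8) mod 13; (11|13)=-1, (8|13)=-1; (−1)^{2·2·6}·(-1)^2·(-1)^2 = +1.
v=19: a=19^-2·(≡4), b=19^0·(≡2) mod 19; (4|19)=+1, (2|19)=-1; (−1)^{-2·0·9}·(+1)^0·(-1)^-2 = +1.
v=17: a=17^-2·(≡14), b=17^-2·(≡4) mod 17; (14|17)=-1, (4|17)=+1; (−1)^{-2·-2·8}·(-1)^-2·(+1)^-2 = +1.
v=37: a=37^3·(≡7), b=37^1·(≡9) mod 37; (7|37)=+1, (9|37)=+1; (−1)^{3·1·18}·(+1)^1·(+1)^3 = +1.
v=29: a=29^3·(≡8), b=29^1·(≡5) mod 29; (8|29)=-1, (5|29)=+1; (−1)^{3·1·14}·(-1)^1·(+1)^3 = -1.
v=23: a=23^3·(≡14), b=23^1·(≡5) mod 23; (14|23)=-1, (5|23)=-1; (−1)^{3·1·11}·(-1)^1·(-1)^3 = -1.
v=7: a=7^2·(≡2), b=7^4·(≡3) mod 7; (2|7)=+1, (3|7)=-1; (−1)^{2·4·3}·(+1)^4·(-1)^2 = +1.
v=5: a=5^0·(≡1), b=5^-4·(≡2) mod 5; (1|5)=+1, (2|5)=-1; (−1)^{0·-4·2}·(+1)^-4·(-1)^0 = +1.
v=2: v_2(a)=-6, v_2(b)=2; units ≡ 7, 5 (mod 8); ε·ε+αω+βω = 1·0+-6·1+2·0 ≡ 0  ⇒  (a,b)_2 = +1.
v=11: a=11^2·(≡2), b=11^0·(≡2) mod 11; (2|11)=-1, (2|11)=-1; (−1)^{2·0·5}·(-1)^0·(-1)^2 = +1.
v=∞: 24679 > 0 and 74037 > 0  ⇒  (a,b)_∞ = +1.
(24679, 74037 / ℚ) ramifies at {23, 29}: a division algebra.

[23, 29]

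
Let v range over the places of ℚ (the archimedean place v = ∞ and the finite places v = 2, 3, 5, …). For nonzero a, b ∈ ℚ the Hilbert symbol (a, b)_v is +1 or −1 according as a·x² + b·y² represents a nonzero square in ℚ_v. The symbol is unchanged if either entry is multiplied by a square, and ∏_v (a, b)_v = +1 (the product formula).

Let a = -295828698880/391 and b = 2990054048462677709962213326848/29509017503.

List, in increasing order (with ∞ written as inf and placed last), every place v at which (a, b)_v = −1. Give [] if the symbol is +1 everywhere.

(a, b) ≡ (-10343905, 3289) mod (ℚ^×)²; places V = {2, 5, 7, 11, 13, 17, 19, 23, 37, 43, 47, ∞}.
(a,b)_∞: sgn(-10343905)=−, sgn(3289)=+, so +1.
(a,b)_23: α=-1, u≡10; β=-1, v≡14 (mod 23); (10|23)=-1, (14|23)=-1; sign (−1)^1·-1^-1·-1^-1 = -1.
(a,b)_37: α=1, u≡36; β=2, v≡25 (mod 37); (36|37)=+1, (25|37)=+1; sign (−1)^0·+1^2·+1^1 = +1.
(a,b)_13: α=1, u≡2; β=5, v≡7 (mod 13); (2|13)=-1, (7|13)=-1; sign (−1)^0·-1^5·-1^1 = +1.
(a,b)_43: α=0, u≡8; β=-2, v≡21 (mod 43); (8|43)=-1, (21|43)=+1; sign (−1)^0·-1^-2·+1^0 = +1.
(a,b)_47: α=0, u≡29; β=2, v≡39 (mod 47); (29|47)=-1, (39|47)=-1; sign (−1)^0·-1^2·-1^0 = +1.
(a,b)_19: α=2, u≡10; β=4, v≡3 (mod 19); (10|19)=-1, (3|19)=-1; sign (−1)^0·-1^4·-1^2 = +1.
(a,b)_2: α=8, β=20; u≡7, v≡1 (mod 8); ε(u)ε(v)=1·0, αω(v)=8·0, βω(u)=20·0; sum ≡ 0  ⇒  +1.
(a,b)_7: α=0, u≡1; β=-4, v≡5 (mod 7); (1|7)=+1, (5|7)=-1; sign (−1)^0·+1^-4·-1^0 = +1.
(a,b)_5: α=1, u≡4; β=0, v≡1 (mod 5); (4|5)=+1, (1|5)=+1; sign (−1)^0·+1^0·+1^1 = +1.
(a,b)_11: α=3, u≡7; β=7, v≡2 (mod 11); (7|11)=-1, (2|11)=-1; sign (−1)^1·-1^7·-1^3 = -1.
(a,b)_17: α=-1, u≡13; β=-2, v≡1 (mod 17); (13|17)=+1, (1|17)=+1; sign (−1)^0·+1^-2·+1^-1 = +1.
(-10343905, 3289 / ℚ) ramifies at {11, 23}: a division algebra.

[11, 23]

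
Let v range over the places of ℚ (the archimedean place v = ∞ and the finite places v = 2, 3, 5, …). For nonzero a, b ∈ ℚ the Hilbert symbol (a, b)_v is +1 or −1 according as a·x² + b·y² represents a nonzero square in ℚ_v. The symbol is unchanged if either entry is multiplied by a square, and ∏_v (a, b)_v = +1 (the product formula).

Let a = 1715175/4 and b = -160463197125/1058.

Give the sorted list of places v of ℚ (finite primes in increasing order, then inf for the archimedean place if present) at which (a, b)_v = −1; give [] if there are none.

Mod squares: a ≡ 7, b ≡ -330. Check v ∈ {∞, 2, 3, 5, 7, 11, 23}.
v=∞: 7 > 0 and -330 < 0  ⇒  (a,b)_∞ = +1.
v=5: a=5^2·(≡3), b=5^3·(≡1) mod 5; (3|5)=-1, (1|5)=+1; (−1)^{2·3·2}·(-1)^3·(+1)^2 = -1.
v=11: a=11^2·(≡10), b=11^3·(≡4) mod 11; (10|11)=-1, (4|11)=+1; (−1)^{2·3·5}·(-1)^3·(+1)^2 = -1.
v=2: v_2(a)=-2, v_2(b)=-1; units ≡ 7, 3 (mod 8); ε·ε+αω+βω = 1·1+-2·1+-1·0 ≡ 1  ⇒  (a,b)_2 = -1.
v=23: a=23^0·(≡22), b=23^-2·(≡5) mod 23; (22|23)=-1, (5|23)=-1; (−1)^{0·-2·11}·(-1)^-2·(-1)^0 = +1.
v=7: a=7^1·(≡1), b=7^2·(≡6) mod 7; (1|7)=+1, (6|7)=-1; (−1)^{1·2·3}·(+1)^2·(-1)^1 = -1.
v=3: a=3^4·(≡1), b=3^9·(≡1) mod 3; (1|3)=+1, (1|3)=+1; (−1)^{4·9·1}·(+1)^9·(+1)^4 = +1.
(7, -330 / ℚ) ramifies at {2, 5, 7, 11}: a division algebra.

[2, 5, 7, 11]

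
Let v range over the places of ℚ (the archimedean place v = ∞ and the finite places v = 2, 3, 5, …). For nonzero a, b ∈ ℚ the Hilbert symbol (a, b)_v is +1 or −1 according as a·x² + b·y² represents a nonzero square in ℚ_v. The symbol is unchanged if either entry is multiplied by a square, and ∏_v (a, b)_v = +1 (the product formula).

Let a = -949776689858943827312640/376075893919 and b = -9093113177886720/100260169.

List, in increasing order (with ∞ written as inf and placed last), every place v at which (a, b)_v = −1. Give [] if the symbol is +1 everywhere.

(a, b) ≡ (-166315, -5) mod (ℚ^×)²; places V = {2, 3, 5, 11, 13, 17, 19, 23, 29, 31, 37, ∞}.
(a,b)_5: α=1, u≡3; β=1, v≡4 (mod 5); (3|5)=-1, (4|5)=+1; sign (−1)^0·-1^1·+1^1 = -1.
(a,b)_2: α=18, β=12; u≡5, v≡3 (mod 8); ε(u)ε(v)=0·1, αω(v)=18·1, βω(u)=12·1; sum ≡ 0  ⇒  +1.
(a,b)_31: α=-3, u≡30; β=-2, v≡29 (mod 31); (30|31)=-1, (29|31)=-1; sign (−1)^0·-1^-2·-1^-3 = -1.
(a,b)_11: α=-2, u≡3; β=0, v≡2 (mod 11); (3|11)=+1, (2|11)=-1; sign (−1)^0·+1^0·-1^-2 = +1.
(a,b)_37: α=3, u≡22; β=2, v≡19 (mod 37); (22|37)=-1, (19|37)=-1; sign (−1)^0·-1^2·-1^3 = -1.
(a,b)_19: α=-2, u≡7; β=-2, v≡3 (mod 19); (7|19)=+1, (3|19)=-1; sign (−1)^0·+1^-2·-1^-2 = +1.
(a,b)_13: α=2, u≡8; β=0, v≡2 (mod 13); (8|13)=-1, (2|13)=-1; sign (−1)^0·-1^0·-1^2 = +1.
(a,b)_17: α=-2, u≡4; β=-2, v≡11 (mod 17); (4|17)=+1, (11|17)=-1; sign (−1)^0·+1^-2·-1^-2 = +1.
(a,b)_∞: sgn(-166315)=−, sgn(-5)=−, so -1.
(a,b)_29: α=3, u≡9; β=2, v≡6 (mod 29); (9|29)=+1, (6|29)=+1; sign (−1)^0·+1^2·+1^3 = +1.
(a,b)_23: α=2, u≡14; β=2, v≡1 (mod 23); (14|23)=-1, (1|23)=+1; sign (−1)^0·-1^2·+1^2 = +1.
(a,b)_3: α=8, u≡2; β=6, v≡1 (mod 3); (2|3)=-1, (1|3)=+1; sign (−1)^0·-1^6·+1^8 = +1.
(-166315, -5 / ℚ) ramifies at {5, 31, 37, ∞}: a division algebra.

[5, 31, 37, inf]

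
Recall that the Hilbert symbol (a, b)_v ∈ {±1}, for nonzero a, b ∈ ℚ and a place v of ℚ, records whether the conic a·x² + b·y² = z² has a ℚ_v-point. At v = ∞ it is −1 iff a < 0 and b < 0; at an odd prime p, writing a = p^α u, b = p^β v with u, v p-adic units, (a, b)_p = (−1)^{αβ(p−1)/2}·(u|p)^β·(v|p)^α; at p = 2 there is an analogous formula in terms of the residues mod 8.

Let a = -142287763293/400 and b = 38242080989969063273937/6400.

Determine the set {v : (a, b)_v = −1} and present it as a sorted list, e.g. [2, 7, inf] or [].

[17, 23]

Mod squares: a ≡ -195182117, b ≡ 17. Check v ∈ {∞, 2, 3, 5, 13, 17, 19, 23, 43, 47}.
v=13: a=13^1·(≡12), b=13^2·(≡1) mod 13; (12|13)=+1, (1|13)=+1; (−1)^{1·2·6}·(+1)^2·(+1)^1 = +1.
v=5: a=5^-2·(≡2), b=5^-2·(≡2) mod 5; (2|5)=-1, (2|5)=-1; (−1)^{-2·-2·2}·(-1)^-2·(-1)^-2 = +1.
v=43: a=43^1·(≡6), b=43^2·(≡23) mod 43; (6|43)=+1, (23|43)=+1; (−1)^{1·2·21}·(+1)^2·(+1)^1 = +1.
v=23: a=23^1·(≡8), b=23^2·(≡22) mod 23; (8|23)=+1, (22|23)=-1; (−1)^{1·2·11}·(+1)^2·(-1)^1 = -1.
v=3: a=3^6·(≡1), b=3^10·(≡2) mod 3; (1|3)=+1, (2|3)=-1; (−1)^{6·10·1}·(+1)^10·(-1)^6 = +1.
v=∞: -195182117 < 0 and 17 > 0  ⇒  (a,b)_∞ = +1.
v=19: a=19^1·(≡4), b=19^2·(≡4) mod 19; (4|19)=+1, (4|19)=+1; (−1)^{1·2·9}·(+1)^2·(+1)^1 = +1.
v=17: a=17^1·(≡10), b=17^3·(≡2) mod 17; (10|17)=-1, (2|17)=+1; (−1)^{1·3·8}·(-1)^3·(+1)^1 = -1.
v=47: a=47^1·(≡15), b=47^2·(≡3) mod 47; (15|47)=-1, (3|47)=+1; (−1)^{1·2·23}·(-1)^2·(+1)^1 = +1.
v=2: v_2(a)=-4, v_2(b)=-8; units ≡ 3, 1 (mod 8); ε·ε+αω+βω = 1·0+-4·0+-8·1 ≡ 0  ⇒  (a,b)_2 = +1.
Ram(-195182117, 17) = {17, 23}; no ℚ_17-point on the conic.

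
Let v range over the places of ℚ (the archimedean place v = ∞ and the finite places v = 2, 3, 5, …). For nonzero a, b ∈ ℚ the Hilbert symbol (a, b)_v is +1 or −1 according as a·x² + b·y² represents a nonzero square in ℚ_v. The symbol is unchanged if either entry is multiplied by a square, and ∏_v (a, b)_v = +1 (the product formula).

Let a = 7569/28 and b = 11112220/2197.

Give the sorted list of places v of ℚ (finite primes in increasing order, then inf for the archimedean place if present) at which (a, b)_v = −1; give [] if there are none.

[2, 5, 7, 13, 17, 23]

Mod squares: a ≡ 7, b ≡ 737035. Check v ∈ {∞, 2, 3, 5, 7, 13, 17, 23, 29}.
v=3: a=3^2·(≡1), b=3^0·(≡1) mod 3; (1|3)=+1, (1|3)=+1; (−1)^{2·0·1}·(+1)^0·(+1)^2 = +1.
v=5: a=5^0·(≡3), b=5^1·(≡2) mod 5; (3|5)=-1, (2|5)=-1; (−1)^{0·1·2}·(-1)^1·(-1)^0 = -1.
v=29: a=29^2·(≡20), b=29^1·(≡12) mod 29; (20|29)=+1, (12|29)=-1; (−1)^{2·1·14}·(+1)^1·(-1)^2 = +1.
v=23: a=23^0·(≡5), b=23^1·(≡4) mod 23; (5|23)=-1, (4|23)=+1; (−1)^{0·1·11}·(-1)^1·(+1)^0 = -1.
v=2: v_2(a)=-2, v_2(b)=2; units ≡ 7, 3 (mod 8); ε·ε+αω+βω = 1·1+-2·1+2·0 ≡ 1  ⇒  (a,b)_2 = -1.
v=17: a=17^0·(≡5), b=17^1·(≡11) mod 17; (5|17)=-1, (11|17)=-1; (−1)^{0·1·8}·(-1)^1·(-1)^0 = -1.
v=7: a=7^-1·(≡4), b=7^2·(≡6) mod 7; (4|7)=+1, (6|7)=-1; (−1)^{-1·2·3}·(+1)^2·(-1)^-1 = -1.
v=∞: 7 > 0 and 737035 > 0  ⇒  (a,b)_∞ = +1.
v=13: a=13^0·(≡8), b=13^-3·(≡2) mod 13; (8|13)=-1, (2|13)=-1; (−1)^{0·-3·6}·(-1)^-3·(-1)^0 = -1.
(7, 737035 / ℚ) ramifies at {2, 5, 7, 13, 17, 23}: a division algebra.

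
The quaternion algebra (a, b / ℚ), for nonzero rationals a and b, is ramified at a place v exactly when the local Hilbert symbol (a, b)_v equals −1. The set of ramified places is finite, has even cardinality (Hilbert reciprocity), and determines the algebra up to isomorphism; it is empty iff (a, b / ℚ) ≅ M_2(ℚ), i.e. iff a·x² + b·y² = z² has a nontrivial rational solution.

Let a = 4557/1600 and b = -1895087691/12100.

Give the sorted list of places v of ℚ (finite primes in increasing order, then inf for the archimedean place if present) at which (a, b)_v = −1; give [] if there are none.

Mod squares: a ≡ 93, b ≡ -87699. Check v ∈ {∞, 2, 3, 5, 7, 11, 23, 31, 41}.
v=5: a=5^-2·(≡3), b=5^-2·(≡1) mod 5; (3|5)=-1, (1|5)=+1; (−1)^{-2·-2·2}·(-1)^-2·(+1)^-2 = +1.
v=41: a=41^0·(≡6), b=41^1·(≡30) mod 41; (6|41)=-1, (30|41)=-1; (−1)^{0·1·20}·(-1)^1·(-1)^0 = -1.
v=31: a=31^1·(≡11), b=31^1·(≡17) mod 31; (11|31)=-1, (17|31)=-1; (−1)^{1·1·15}·(-1)^1·(-1)^1 = -1.
v=3: a=3^1·(≡1), b=3^3·(≡2) mod 3; (1|3)=+1, (2|3)=-1; (−1)^{1·3·1}·(+1)^3·(-1)^1 = +1.
v=11: a=11^0·(≡5), b=11^-2·(≡9) mod 11; (5|11)=+1, (9|11)=+1; (−1)^{0·-2·5}·(+1)^-2·(+1)^0 = +1.
v=∞: 93 > 0 and -87699 < 0  ⇒  (a,b)_∞ = +1.
v=23: a=23^0·(≡2), b=23^1·(≡7) mod 23; (2|23)=+1, (7|23)=-1; (−1)^{0·1·11}·(+1)^1·(-1)^0 = +1.
v=7: a=7^2·(≡4), b=7^4·(≡2) mod 7; (4|7)=+1, (2|7)=+1; (−1)^{2·4·3}·(+1)^4·(+1)^2 = +1.
v=2: v_2(a)=-6, v_2(b)=-2; units ≡ 5, 5 (mod 8); ε·ε+αω+βω = 0·0+-6·1+-2·1 ≡ 0  ⇒  (a,b)_2 = +1.
|Ram(93, -87699)| = 2, even; anisotropic at {31, 41}.

[31, 41]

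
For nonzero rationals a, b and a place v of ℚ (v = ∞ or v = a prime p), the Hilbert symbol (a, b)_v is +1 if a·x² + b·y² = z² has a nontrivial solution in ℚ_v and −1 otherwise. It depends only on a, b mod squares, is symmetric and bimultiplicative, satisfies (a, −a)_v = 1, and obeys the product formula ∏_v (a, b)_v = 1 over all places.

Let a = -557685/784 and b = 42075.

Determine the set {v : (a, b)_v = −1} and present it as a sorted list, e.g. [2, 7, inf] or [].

[2, 5]

Mod squares: a ≡ -85, b ≡ 187. Check v ∈ {∞, 2, 3, 5, 7, 11, 17}.
v=5: a=5^1·(≡2), b=5^2·(≡3) mod 5; (2|5)=-1, (3|5)=-1; (−1)^{1·2·2}·(-1)^2·(-1)^1 = -1.
v=2: v_2(a)=-4, v_2(b)=0; units ≡ 3, 3 (mod 8); ε·ε+αω+βω = 1·1+-4·1+0·1 ≡ 1  ⇒  (a,b)_2 = -1.
v=11: a=11^0·(≡5), b=11^1·(≡8) mod 11; (5|11)=+1, (8|11)=-1; (−1)^{0·1·5}·(+1)^1·(-1)^0 = +1.
v=3: a=3^8·(≡2), b=3^2·(≡1) mod 3; (2|3)=-1, (1|3)=+1; (−1)^{8·2·1}·(-1)^2·(+1)^8 = +1.
v=∞: -85 < 0 and 187 > 0  ⇒  (a,b)_∞ = +1.
v=17: a=17^1·(≡11), b=17^1·(≡10) mod 17; (11|17)=-1, (10|17)=-1; (−1)^{1·1·8}·(-1)^1·(-1)^1 = +1.
v=7: a=7^-2·(≡6), b=7^0·(≡5) mod 7; (6|7)=-1, (5|7)=-1; (−1)^{-2·0·3}·(-1)^0·(-1)^-2 = +1.
Ram(-85, 187) = {2, 5}; no ℚ_2-point on the conic.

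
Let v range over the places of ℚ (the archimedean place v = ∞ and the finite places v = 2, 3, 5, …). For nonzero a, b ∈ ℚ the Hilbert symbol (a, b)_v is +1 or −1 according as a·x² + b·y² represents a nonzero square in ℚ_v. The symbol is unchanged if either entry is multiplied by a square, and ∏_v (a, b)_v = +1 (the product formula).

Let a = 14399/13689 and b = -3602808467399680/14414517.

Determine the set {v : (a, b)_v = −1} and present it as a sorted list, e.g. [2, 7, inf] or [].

[2, 7, 13, 29]

(a, b) ≡ (119, -1885) mod (ℚ^×)²; places V = {2, 3, 5, 7, 11, 13, 17, 29, ∞}.
(a,b)_29: α=0, u≡15; β=1, v≡5 (mod 29); (15|29)=-1, (5|29)=+1; sign (−1)^0·-1^1·+1^0 = -1.
(a,b)_11: α=2, u≡4; β=2, v≡8 (mod 11); (4|11)=+1, (8|11)=-1; sign (−1)^0·+1^2·-1^2 = +1.
(a,b)_3: α=-4, u≡2; β=-8, v≡2 (mod 3); (2|3)=-1, (2|3)=-1; sign (−1)^0·-1^-8·-1^-4 = +1.
(a,b)_∞: sgn(119)=+, sgn(-1885)=−, so +1.
(a,b)_5: α=0, u≡1; β=1, v≡2 (mod 5); (1|5)=+1, (2|5)=-1; sign (−1)^0·+1^1·-1^0 = +1.
(a,b)_2: α=0, β=10; u≡7, v≡3 (mod 8); ε(u)ε(v)=1·1, αω(v)=0·1, βω(u)=10·0; sum ≡ 1  ⇒  -1.
(a,b)_13: α=-2, u≡7; β=-3, v≡8 (mod 13); (7|13)=-1, (8|13)=-1; sign (−1)^0·-1^-3·-1^-2 = -1.
(a,b)_7: α=1, u≡5; β=4, v≡5 (mod 7); (5|7)=-1, (5|7)=-1; sign (−1)^0·-1^4·-1^1 = -1.
(a,b)_17: α=1, u≡12; β=4, v≡4 (mod 17); (12|17)=-1, (4|17)=+1; sign (−1)^0·-1^4·+1^1 = +1.
(119, -1885 / ℚ) ramifies at {2, 7, 13, 29}: a division algebra.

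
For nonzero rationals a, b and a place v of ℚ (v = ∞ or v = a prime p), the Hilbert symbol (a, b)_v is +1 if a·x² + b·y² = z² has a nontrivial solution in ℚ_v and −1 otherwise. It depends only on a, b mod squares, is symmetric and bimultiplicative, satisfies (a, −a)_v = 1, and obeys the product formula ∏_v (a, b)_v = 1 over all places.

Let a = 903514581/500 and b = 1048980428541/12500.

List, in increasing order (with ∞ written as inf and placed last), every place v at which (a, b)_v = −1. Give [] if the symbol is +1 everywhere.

Mod squares: a ≡ 6196945, b ≡ 432345. Check v ∈ {∞, 2, 3, 5, 19, 37, 41, 43}.
v=19: a=19^1·(≡11), b=19^1·(≡10) mod 19; (11|19)=+1, (10|19)=-1; (−1)^{1·1·9}·(+1)^1·(-1)^1 = +1.
v=43: a=43^1·(≡7), b=43^2·(≡11) mod 43; (7|43)=-1, (11|43)=+1; (−1)^{1·2·21}·(-1)^2·(+1)^1 = +1.
v=∞: 6196945 > 0 and 432345 > 0  ⇒  (a,b)_∞ = +1.
v=2: v_2(a)=-2, v_2(b)=-2; units ≡ 1, 1 (mod 8); ε·ε+αω+βω = 0·0+-2·0+-2·0 ≡ 0  ⇒  (a,b)_2 = +1.
v=3: a=3^6·(≡1), b=3^9·(≡1) mod 3; (1|3)=+1, (1|3)=+1; (−1)^{6·9·1}·(+1)^9·(+1)^6 = +1.
v=41: a=41^1·(≡7), b=41^1·(≡2) mod 41; (7|41)=-1, (2|41)=+1; (−1)^{1·1·20}·(-1)^1·(+1)^1 = -1.
v=37: a=37^1·(≡32), b=37^1·(≡12) mod 37; (32|37)=-1, (12|37)=+1; (−1)^{1·1·18}·(-1)^1·(+1)^1 = -1.
v=5: a=5^-3·(≡4), b=5^-5·(≡4) mod 5; (4|5)=+1, (4|5)=+1; (−1)^{-3·-5·2}·(+1)^-5·(+1)^-3 = +1.
(6196945, 432345 / ℚ) ramifies at {37, 41}: a division algebra.

[37, 41]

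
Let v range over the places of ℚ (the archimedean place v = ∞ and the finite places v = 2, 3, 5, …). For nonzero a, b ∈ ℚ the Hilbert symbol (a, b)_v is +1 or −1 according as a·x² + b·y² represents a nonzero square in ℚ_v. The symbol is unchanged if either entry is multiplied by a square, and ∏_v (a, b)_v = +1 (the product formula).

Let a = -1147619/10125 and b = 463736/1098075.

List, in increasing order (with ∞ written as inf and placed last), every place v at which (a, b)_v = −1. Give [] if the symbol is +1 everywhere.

[3, 5]

(a, b) ≡ (-55, 42) mod (ℚ^×)²; places V = {2, 3, 5, 7, 11, 13, 17, 19, ∞}.
(a,b)_19: α=2, u≡3; β=0, v≡17 (mod 19); (3|19)=-1, (17|19)=+1; sign (−1)^0·-1^0·+1^2 = +1.
(a,b)_13: α=0, u≡9; β=2, v≡10 (mod 13); (9|13)=+1, (10|13)=+1; sign (−1)^0·+1^2·+1^0 = +1.
(a,b)_2: α=0, β=3; u≡1, v≡5 (mod 8); ε(u)ε(v)=0·0, αω(v)=0·1, βω(u)=3·0; sum ≡ 0  ⇒  +1.
(a,b)_3: α=-4, u≡2; β=-1, v≡2 (mod 3); (2|3)=-1, (2|3)=-1; sign (−1)^0·-1^-1·-1^-4 = -1.
(a,b)_17: α=2, u≡16; β=0, v≡4 (mod 17); (16|17)=+1, (4|17)=+1; sign (−1)^0·+1^0·+1^2 = +1.
(a,b)_11: α=1, u≡10; β=-4, v≡1 (mod 11); (10|11)=-1, (1|11)=+1; sign (−1)^0·-1^-4·+1^1 = +1.
(a,b)_5: α=-3, u≡1; β=-2, v≡2 (mod 5); (1|5)=+1, (2|5)=-1; sign (−1)^0·+1^-2·-1^-3 = -1.
(a,b)_7: α=0, u≡1; β=3, v≡6 (mod 7); (1|7)=+1, (6|7)=-1; sign (−1)^0·+1^3·-1^0 = +1.
(a,b)_∞: sgn(-55)=−, sgn(42)=+, so +1.
|Ram(-55, 42)| = 2, even; anisotropic at {3, 5}.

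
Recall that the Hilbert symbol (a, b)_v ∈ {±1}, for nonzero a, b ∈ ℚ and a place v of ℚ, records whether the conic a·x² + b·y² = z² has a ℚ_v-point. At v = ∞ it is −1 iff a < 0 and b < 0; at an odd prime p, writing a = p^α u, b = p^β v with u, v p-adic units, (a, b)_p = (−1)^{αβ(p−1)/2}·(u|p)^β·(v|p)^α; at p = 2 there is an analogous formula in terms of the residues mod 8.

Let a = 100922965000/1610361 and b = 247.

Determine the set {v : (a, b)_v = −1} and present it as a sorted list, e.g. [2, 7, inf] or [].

[13, 23]

(a, b) ≡ (111826, 247) mod (ℚ^×)²; places V = {2, 3, 5, 11, 13, 17, 19, 23, 47, ∞}.
(a,b)_17: α=1, u≡15; β=0, v≡9 (mod 17); (15|17)=+1, (9|17)=+1; sign (−1)^0·+1^0·+1^1 = +1.
(a,b)_23: α=1, u≡6; β=0, v≡17 (mod 23); (6|23)=+1, (17|23)=-1; sign (−1)^0·+1^0·-1^1 = -1.
(a,b)_2: α=3, β=0; u≡1, v≡7 (mod 8); ε(u)ε(v)=0·1, αω(v)=3·0, βω(u)=0·0; sum ≡ 0  ⇒  +1.
(a,b)_11: α=1, u≡2; β=0, v≡5 (mod 11); (2|11)=-1, (5|11)=+1; sign (−1)^0·-1^0·+1^1 = +1.
(a,b)_∞: sgn(111826)=+, sgn(247)=+, so +1.
(a,b)_13: α=1, u≡4; β=1, v≡6 (mod 13); (4|13)=+1, (6|13)=-1; sign (−1)^0·+1^1·-1^1 = -1.
(a,b)_5: α=4, u≡4; β=0, v≡2 (mod 5); (4|5)=+1, (2|5)=-1; sign (−1)^0·+1^0·-1^4 = +1.
(a,b)_3: α=-6, u≡1; β=0, v≡1 (mod 3); (1|3)=+1, (1|3)=+1; sign (−1)^0·+1^0·+1^-6 = +1.
(a,b)_47: α=-2, u≡15; β=0, v≡12 (mod 47); (15|47)=-1, (12|47)=+1; sign (−1)^0·-1^0·+1^-2 = +1.
(a,b)_19: α=2, u≡4; β=1, v≡13 (mod 19); (4|19)=+1, (13|19)=-1; sign (−1)^0·+1^1·-1^2 = +1.
|Ram(111826, 247)| = 2, even; anisotropic at {13, 23}.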